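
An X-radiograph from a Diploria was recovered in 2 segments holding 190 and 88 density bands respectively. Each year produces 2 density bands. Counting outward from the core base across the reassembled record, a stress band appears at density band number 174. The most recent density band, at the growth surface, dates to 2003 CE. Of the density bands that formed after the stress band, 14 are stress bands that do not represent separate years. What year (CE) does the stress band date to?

1958 CE

Total density bands = 190 + 88 = 278.
278 − 174 = 104 density bands lie beyond the stress band toward the growth surface.
Removing the 14 false density bands leaves 104 − 14 = 90 true density bands beyond the stress band.
90 density bands at 2 per year is 90 / 2 = 45 years.
The density band at the growth surface is 2003 CE, so the stress band dates to 2003 − 45 = 1958 CE.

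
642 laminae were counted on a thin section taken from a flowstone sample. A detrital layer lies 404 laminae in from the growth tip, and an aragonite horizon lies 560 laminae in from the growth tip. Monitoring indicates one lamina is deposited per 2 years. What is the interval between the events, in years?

560 − 404 = 156 laminae lie between the two events.
Multiplying by 2 years per lamina: 156 × 2 = 312 years.

312 yr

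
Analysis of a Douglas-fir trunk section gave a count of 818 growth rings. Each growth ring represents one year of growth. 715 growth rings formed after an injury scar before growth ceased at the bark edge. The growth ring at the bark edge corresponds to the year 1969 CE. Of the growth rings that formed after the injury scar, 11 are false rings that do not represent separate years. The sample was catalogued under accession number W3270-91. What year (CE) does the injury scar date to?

715 growth rings post-date the injury scar.
715 − 11 false = 704 true growth rings after the injury scar.
Counting back 704 years from 1969 CE places the injury scar in 1969 − 704 = 1265 CE.

1265 CE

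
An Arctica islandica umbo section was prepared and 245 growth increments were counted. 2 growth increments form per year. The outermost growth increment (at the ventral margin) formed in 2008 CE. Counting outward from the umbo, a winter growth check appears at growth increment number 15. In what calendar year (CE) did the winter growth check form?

Between growth increment 15 and the ventral margin there are 245 − 15 = 230 growth increments.
Dividing by 2 growth increments per year: 230 / 2 = 115 years.
2008 − 115 = 1893 CE.

1893 CE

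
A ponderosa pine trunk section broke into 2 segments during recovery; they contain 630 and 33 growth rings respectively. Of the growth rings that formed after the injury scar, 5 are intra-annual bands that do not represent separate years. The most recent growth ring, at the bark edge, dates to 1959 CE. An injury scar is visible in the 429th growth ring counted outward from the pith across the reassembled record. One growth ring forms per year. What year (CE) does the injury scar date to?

1730 CE

Total growth rings = 630 + 33 = 663.
663 − 429 = 234 growth rings lie beyond the injury scar toward the bark edge.
Removing the 5 false growth rings leaves 234 − 5 = 229 true growth rings beyond the injury scar.
Counting back 229 years from 1959 CE places the injury scar in 1959 − 229 = 1730 CE.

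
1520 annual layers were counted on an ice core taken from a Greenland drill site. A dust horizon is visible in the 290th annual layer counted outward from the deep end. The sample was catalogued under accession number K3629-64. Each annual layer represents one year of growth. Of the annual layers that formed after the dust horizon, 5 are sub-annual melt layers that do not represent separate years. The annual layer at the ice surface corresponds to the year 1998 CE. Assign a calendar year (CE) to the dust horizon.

773 CE

Between annual layer 290 and the ice surface there are 1520 − 290 = 1230 annual layers.
Removing the 5 false annual layers leaves 1230 − 5 = 1225 true annual layers beyond the dust horizon.
1998 − 1225 = 773 CE.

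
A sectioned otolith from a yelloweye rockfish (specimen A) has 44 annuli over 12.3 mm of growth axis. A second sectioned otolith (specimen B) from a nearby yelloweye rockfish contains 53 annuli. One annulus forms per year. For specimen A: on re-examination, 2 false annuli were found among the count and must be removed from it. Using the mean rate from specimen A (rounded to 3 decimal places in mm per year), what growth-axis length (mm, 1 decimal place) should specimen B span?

Specimen A: true annulus count = 44 − 2 = 42.
A: 12.3 mm over 42 years gives 12.3 / 42 ≈ 0.293 mm per year.
Length of B = 0.293 × 53 = 15.5 mm.

15.5 mm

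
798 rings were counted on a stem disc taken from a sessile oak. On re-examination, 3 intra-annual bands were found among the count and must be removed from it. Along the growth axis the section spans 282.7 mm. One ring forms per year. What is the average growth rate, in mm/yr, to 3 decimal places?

After corrections the count is 798 − 3 = 795 rings.
Extension rate ≈ 282.7 / 795 = 0.356 mm/yr.

0.356 mm/yr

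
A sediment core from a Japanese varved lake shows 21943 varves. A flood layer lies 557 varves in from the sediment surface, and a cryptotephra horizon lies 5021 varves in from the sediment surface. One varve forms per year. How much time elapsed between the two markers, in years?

5021 − 557 = 4464 varves lie between the two events.
At one varve per year, 4464 years elapsed between them.

4464 yr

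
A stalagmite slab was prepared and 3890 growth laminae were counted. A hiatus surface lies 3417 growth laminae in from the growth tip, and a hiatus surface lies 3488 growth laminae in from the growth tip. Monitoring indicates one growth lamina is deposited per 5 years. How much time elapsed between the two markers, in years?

355 years

3488 − 3417 = 71 growth laminae lie between the two events.
Multiplying by 5 years per growth lamina: 71 × 5 = 355 years.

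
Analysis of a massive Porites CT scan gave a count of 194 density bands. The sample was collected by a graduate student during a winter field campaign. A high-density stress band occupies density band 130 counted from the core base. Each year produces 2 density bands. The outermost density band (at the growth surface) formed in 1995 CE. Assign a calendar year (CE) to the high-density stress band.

1963 CE

The high-density stress band sits at density band 130 from the core base, so 194 − 130 = 64 density bands formed after it.
64 density bands at 2 per year is 64 / 2 = 32 years.
The density band at the growth surface is 1995 CE, so the high-density stress band dates to 1995 − 32 = 1963 CE.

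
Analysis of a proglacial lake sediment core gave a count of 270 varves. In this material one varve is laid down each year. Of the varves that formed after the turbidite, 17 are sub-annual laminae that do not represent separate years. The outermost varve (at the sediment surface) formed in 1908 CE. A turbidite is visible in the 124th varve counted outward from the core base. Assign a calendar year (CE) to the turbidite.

1779 CE

The turbidite sits at varve 124 from the core base, so 270 − 124 = 146 varves formed after it.
146 − 17 false = 129 true varves after the turbidite.
1908 − 129 = 1779 CE.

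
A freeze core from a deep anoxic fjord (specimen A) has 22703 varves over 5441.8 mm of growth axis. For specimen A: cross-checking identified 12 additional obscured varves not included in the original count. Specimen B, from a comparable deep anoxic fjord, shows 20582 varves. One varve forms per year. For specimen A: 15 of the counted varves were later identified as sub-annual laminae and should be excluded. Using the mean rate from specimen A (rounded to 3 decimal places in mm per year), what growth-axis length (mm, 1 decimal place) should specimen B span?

Specimen A: true varve count = 22703 − 15 + 12 = 22700.
A: Extension rate ≈ 5441.8 / 22700 = 0.240 mm/year.
For B, 0.240 mm/year × 20582 years = 4939.7 mm.

4939.7 mm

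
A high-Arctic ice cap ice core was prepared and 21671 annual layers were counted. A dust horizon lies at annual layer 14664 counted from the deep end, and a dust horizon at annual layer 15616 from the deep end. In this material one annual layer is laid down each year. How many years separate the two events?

952 years

Separation: 15616 − 14664 = 952 annual layers.
At one annual layer per year, 952 years elapsed between them.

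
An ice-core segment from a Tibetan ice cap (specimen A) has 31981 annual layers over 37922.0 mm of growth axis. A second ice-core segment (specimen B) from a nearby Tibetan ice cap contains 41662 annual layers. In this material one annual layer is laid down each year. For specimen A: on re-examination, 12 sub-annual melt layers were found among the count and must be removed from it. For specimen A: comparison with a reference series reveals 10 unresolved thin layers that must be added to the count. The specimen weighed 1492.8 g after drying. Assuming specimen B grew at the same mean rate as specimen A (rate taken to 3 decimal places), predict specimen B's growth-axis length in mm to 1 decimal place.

49411.1 mm

Specimen A: correcting the raw count gives 31981 − 12 + 10 = 31979 true annual layers.
A: Extension rate ≈ 37922.0 / 31979 = 1.186 mm/yr.
For B, 1.186 mm/year × 41662 years = 49411.1 mm.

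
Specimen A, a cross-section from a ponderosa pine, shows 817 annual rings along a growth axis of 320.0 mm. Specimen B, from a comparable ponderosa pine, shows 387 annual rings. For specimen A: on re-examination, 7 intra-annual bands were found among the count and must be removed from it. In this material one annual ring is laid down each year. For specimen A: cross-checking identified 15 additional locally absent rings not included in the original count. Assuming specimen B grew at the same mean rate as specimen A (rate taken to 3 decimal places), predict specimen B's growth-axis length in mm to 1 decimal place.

Specimen A: true annual ring count = 817 − 7 + 15 = 825.
A: Extension rate ≈ 320.0 / 825 = 0.388 mm per year.
B's length ≈ 0.388 × 387 = 150.2 mm.

150.2 mm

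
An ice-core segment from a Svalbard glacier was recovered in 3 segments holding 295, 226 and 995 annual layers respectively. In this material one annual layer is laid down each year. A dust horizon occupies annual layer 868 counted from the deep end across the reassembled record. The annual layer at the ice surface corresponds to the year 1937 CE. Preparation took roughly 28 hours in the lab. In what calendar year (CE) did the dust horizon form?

1289 CE

Total annual layers = 295 + 226 + 995 = 1516.
Between annual layer 868 and the ice surface there are 1516 − 868 = 648 annual layers.
The annual layer at the ice surface is 1937 CE, so the dust horizon dates to 1937 − 648 = 1289 CE.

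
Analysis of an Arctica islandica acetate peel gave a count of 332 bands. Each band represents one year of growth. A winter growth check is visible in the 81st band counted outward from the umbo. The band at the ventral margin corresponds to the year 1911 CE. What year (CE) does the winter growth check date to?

Between band 81 and the ventral margin there are 332 − 81 = 251 bands.
Counting back 251 years from 1911 CE places the winter growth check in 1911 − 251 = 1660 CE.

1660 CE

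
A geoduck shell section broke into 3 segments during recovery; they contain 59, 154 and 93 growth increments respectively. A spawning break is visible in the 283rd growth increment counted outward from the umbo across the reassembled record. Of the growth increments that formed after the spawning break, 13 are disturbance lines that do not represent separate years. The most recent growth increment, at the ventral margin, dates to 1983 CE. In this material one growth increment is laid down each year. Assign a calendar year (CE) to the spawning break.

1973 CE

Total growth increments = 59 + 154 + 93 = 306.
Between growth increment 283 and the ventral margin there are 306 − 283 = 23 growth increments.
Removing the 13 false growth increments leaves 23 − 13 = 10 true growth increments beyond the spawning break.
Counting back 10 years from 1983 CE places the spawning break in 1983 − 10 = 1973 CE.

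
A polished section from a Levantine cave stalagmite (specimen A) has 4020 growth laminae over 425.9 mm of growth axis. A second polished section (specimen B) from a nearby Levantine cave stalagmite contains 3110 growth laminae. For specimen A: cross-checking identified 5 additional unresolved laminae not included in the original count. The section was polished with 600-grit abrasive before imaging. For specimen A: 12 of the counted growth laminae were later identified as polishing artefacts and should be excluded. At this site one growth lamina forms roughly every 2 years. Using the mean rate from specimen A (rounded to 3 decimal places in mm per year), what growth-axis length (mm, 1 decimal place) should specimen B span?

Specimen A: true growth lamina count = 4020 − 12 + 5 = 4013.
Specimen A: 4013 growth laminae at 2 years each span 4013 × 2 = 8026 years.
A: Extension rate ≈ 425.9 / 8026 = 0.053 mm per year.
Specimen B: at 2 years per growth lamina, 3110 × 2 = 6220 years. B's length ≈ 0.053 × 6220 = 329.7 mm.

329.7 mm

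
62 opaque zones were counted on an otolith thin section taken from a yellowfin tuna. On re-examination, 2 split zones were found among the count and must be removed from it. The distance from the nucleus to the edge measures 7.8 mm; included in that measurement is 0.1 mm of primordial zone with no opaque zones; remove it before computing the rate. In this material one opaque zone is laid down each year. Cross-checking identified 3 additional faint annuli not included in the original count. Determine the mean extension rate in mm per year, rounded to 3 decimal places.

0.122 mm per year

Correcting the raw count gives 62 − 2 + 3 = 63 true opaque zones.
Removing the 0.1 mm offcut leaves 7.8 − 0.1 = 7.7 mm.
Extension rate ≈ 7.7 / 63 = 0.122 mm per year.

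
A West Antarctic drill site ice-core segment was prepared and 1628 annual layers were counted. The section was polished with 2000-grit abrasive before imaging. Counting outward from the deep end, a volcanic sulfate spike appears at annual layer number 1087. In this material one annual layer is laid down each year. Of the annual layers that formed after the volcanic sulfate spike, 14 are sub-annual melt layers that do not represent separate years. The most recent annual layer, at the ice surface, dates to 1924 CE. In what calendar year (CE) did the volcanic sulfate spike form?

The volcanic sulfate spike sits at annual layer 1087 from the deep end, so 1628 − 1087 = 541 annual layers formed after it.
541 − 14 false = 527 true annual layers after the volcanic sulfate spike.
Counting back 527 years from 1924 CE places the volcanic sulfate spike in 1924 − 527 = 1397 CE.

1397 CE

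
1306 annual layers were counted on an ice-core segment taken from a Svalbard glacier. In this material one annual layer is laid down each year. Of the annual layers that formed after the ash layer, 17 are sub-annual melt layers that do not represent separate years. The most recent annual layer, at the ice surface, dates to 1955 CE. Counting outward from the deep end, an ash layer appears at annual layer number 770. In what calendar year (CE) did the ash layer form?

The ash layer sits at annual layer 770 from the deep end, so 1306 − 770 = 536 annual layers formed after it.
536 − 17 false = 519 true annual layers after the ash layer.
1955 − 519 = 1436 CE.

1436 CE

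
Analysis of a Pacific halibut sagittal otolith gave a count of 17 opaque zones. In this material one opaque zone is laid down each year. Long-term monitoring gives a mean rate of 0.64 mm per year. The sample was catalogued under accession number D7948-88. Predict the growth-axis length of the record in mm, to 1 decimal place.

The record spans 17 years at 0.64 mm per year.
Length ≈ 0.64 × 17 = 10.9 mm.

10.9 mm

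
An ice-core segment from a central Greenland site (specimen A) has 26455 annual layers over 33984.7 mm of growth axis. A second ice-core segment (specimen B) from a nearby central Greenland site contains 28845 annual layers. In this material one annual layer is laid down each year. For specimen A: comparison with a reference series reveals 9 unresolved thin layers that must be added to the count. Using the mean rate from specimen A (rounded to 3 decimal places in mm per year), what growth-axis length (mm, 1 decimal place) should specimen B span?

37037.0 mm

Specimen A: correcting the raw count gives 26455 + 9 = 26464 true annual layers.
A: Mean rate = 33984.7 mm / 26464 years ≈ 1.284 mm/year.
For B, 1.284 mm/year × 28845 years = 37037.0 mm.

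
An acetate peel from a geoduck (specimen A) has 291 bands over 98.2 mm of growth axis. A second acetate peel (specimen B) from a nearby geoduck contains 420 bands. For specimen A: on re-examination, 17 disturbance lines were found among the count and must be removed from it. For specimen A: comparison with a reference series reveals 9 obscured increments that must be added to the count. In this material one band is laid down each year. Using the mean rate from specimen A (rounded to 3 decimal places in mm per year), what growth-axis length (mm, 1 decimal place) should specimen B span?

145.7 mm

Specimen A: true band count = 291 − 17 + 9 = 283.
A: Extension rate ≈ 98.2 / 283 = 0.347 mm/year.
B's length ≈ 0.347 × 420 = 145.7 mm.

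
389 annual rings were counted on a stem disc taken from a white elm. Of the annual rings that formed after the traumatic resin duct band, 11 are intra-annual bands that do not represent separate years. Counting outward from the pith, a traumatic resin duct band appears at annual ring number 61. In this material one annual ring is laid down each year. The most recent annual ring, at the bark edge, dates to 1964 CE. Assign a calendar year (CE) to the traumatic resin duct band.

1647 CE

The traumatic resin duct band sits at annual ring 61 from the pith, so 389 − 61 = 328 annual rings formed after it.
Removing the 11 false annual rings leaves 328 − 11 = 317 true annual rings beyond the traumatic resin duct band.
1964 − 317 = 1647 CE.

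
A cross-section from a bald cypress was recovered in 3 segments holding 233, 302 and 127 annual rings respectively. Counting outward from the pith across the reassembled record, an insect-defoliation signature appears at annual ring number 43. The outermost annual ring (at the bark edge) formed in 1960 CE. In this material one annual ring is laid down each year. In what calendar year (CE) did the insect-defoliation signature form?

Total annual rings = 233 + 302 + 127 = 662.
662 − 43 = 619 annual rings lie beyond the insect-defoliation signature toward the bark edge.
Counting back 619 years from 1960 CE places the insect-defoliation signature in 1960 − 619 = 1341 CE.

1341 CE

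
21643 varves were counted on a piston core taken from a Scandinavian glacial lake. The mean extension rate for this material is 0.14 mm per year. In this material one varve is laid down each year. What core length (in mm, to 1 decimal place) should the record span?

The record spans 21643 years at 0.14 mm per year.
Length ≈ 0.14 × 21643 = 3030.0 mm.

3030.0 mm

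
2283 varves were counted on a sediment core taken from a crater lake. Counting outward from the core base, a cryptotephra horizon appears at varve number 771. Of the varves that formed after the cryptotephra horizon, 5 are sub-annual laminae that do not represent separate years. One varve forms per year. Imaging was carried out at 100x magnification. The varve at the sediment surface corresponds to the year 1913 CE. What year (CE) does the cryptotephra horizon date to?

406 CE

The cryptotephra horizon sits at varve 771 from the core base, so 2283 − 771 = 1512 varves formed after it.
1512 − 5 false = 1507 true varves after the cryptotephra horizon.
Counting back 1507 years from 1913 CE places the cryptotephra horizon in 1913 − 1507 = 406 CE.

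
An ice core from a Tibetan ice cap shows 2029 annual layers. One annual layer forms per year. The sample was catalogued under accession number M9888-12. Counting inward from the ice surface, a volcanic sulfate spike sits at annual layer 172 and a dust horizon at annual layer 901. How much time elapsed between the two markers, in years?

901 − 172 = 729 annual layers lie between the two events.
That is 729 years at one annual layer per year.

729 years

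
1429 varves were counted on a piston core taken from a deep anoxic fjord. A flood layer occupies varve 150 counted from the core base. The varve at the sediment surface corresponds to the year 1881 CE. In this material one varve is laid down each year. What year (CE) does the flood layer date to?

The flood layer sits at varve 150 from the core base, so 1429 − 150 = 1279 varves formed after it.
Counting back 1279 years from 1881 CE places the flood layer in 1881 − 1279 = 602 CE.

602 CE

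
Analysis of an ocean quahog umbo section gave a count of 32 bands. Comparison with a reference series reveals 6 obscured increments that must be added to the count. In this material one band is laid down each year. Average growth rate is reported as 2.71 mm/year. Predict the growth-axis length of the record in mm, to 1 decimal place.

103.0 mm

After corrections the count is 32 + 6 = 38 bands.
Length ≈ 2.71 × 38 = 103.0 mm.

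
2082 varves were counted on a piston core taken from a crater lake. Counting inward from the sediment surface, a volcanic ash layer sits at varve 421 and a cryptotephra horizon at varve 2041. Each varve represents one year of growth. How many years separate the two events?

Separation: 2041 − 421 = 1620 varves.
That is 1620 years at one varve per year.

1620 years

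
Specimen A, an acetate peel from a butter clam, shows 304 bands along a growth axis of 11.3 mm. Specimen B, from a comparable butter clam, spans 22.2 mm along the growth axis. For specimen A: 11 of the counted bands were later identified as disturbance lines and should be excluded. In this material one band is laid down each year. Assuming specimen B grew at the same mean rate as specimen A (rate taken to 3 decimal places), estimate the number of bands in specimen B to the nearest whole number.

569 bands

Specimen A: correcting the raw count gives 304 − 11 = 293 true bands.
A: 11.3 mm over 293 years gives 11.3 / 293 ≈ 0.039 mm/yr.
For B, 22.2 / 0.039 = 569.23 years ≈ 569 bands.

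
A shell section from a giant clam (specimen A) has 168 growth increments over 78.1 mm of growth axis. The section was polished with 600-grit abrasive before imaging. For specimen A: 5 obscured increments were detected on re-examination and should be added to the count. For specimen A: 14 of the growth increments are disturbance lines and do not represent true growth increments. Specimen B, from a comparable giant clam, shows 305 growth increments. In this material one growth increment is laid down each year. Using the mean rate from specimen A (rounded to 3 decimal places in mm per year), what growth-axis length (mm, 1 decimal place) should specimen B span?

149.8 mm

Specimen A: true growth increment count = 168 − 14 + 5 = 159.
A: 78.1 mm over 159 years gives 78.1 / 159 ≈ 0.491 mm per year.
For B, 0.491 mm/year × 305 years = 149.8 mm.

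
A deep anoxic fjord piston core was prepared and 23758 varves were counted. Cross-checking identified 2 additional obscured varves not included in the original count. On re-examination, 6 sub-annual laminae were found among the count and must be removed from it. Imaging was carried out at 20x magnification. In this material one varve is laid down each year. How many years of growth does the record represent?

Correcting the raw count gives 23758 − 6 + 2 = 23754 true varves.
At one varve per year, that is 23754 years.

23754 years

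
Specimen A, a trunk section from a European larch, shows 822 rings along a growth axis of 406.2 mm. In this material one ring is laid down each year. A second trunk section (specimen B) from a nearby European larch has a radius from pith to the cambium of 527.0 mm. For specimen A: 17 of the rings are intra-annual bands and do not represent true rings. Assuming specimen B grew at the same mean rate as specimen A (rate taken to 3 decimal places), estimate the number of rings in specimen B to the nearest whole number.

1044 rings

Specimen A: true ring count = 822 − 17 = 805.
A: Extension rate ≈ 406.2 / 805 = 0.505 mm/yr.
B spans 527.0 / 0.505 = 1043.56 years ≈ 1044 rings.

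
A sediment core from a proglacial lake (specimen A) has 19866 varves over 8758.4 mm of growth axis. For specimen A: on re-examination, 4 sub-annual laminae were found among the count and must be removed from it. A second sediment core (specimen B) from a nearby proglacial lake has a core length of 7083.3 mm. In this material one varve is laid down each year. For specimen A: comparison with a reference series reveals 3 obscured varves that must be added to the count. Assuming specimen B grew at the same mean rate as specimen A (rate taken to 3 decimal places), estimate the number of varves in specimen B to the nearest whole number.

16062 varves

Specimen A: correcting the raw count gives 19866 − 4 + 3 = 19865 true varves.
A: Extension rate ≈ 8758.4 / 19865 = 0.441 mm/year.
Specimen B: 7083.3 mm / 0.441 mm per year = 16061.90 years ≈ 16062 varves.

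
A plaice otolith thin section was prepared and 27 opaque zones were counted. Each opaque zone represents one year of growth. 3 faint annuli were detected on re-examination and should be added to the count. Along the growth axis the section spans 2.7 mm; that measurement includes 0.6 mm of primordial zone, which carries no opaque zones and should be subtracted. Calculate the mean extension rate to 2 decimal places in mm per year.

0.07 mm per year

After corrections the count is 27 + 3 = 30 opaque zones.
Net length = 2.7 − 0.6 = 2.1 mm.
2.1 mm over 30 years gives 2.1 / 30 ≈ 0.07 mm per year.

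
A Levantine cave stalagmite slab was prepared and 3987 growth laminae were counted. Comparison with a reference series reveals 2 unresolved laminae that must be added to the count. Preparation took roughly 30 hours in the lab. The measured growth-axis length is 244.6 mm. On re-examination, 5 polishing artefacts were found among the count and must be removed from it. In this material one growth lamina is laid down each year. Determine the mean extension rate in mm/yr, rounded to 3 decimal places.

Adjusted count: 3987 − 5 + 2 = 3984 growth laminae.
Extension rate ≈ 244.6 / 3984 = 0.061 mm/yr.

0.061 mm/yr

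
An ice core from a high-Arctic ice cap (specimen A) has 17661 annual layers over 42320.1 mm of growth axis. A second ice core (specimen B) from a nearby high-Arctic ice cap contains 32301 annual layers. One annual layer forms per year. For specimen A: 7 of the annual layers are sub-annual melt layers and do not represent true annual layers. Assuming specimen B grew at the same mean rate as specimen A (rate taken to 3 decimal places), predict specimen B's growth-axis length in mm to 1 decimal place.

Specimen A: true annual layer count = 17661 − 7 = 17654.
A: Mean rate = 42320.1 mm / 17654 years ≈ 2.397 mm per year.
For B, 2.397 mm/year × 32301 years = 77425.5 mm.

77425.5 mm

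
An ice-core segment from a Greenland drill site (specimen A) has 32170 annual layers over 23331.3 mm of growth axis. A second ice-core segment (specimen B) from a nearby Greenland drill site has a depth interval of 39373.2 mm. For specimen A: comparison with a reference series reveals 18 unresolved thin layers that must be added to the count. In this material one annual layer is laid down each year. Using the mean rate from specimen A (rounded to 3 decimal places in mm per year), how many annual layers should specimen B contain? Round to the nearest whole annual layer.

54308 annual layers

Specimen A: correcting the raw count gives 32170 + 18 = 32188 true annual layers.
A: 23331.3 mm over 32188 years gives 23331.3 / 32188 ≈ 0.725 mm per year.
B spans 39373.2 / 0.725 = 54307.86 years ≈ 54308 annual layers.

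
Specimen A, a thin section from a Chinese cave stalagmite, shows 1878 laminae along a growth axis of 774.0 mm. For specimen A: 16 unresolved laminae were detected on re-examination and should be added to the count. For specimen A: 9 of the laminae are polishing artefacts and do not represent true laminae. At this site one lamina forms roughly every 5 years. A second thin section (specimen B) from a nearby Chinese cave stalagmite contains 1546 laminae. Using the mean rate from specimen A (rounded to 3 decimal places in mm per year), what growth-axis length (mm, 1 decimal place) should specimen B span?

633.9 mm

Specimen A: correcting the raw count gives 1878 − 9 + 16 = 1885 true laminae.
Specimen A: 1885 laminae at 5 years each span 1885 × 5 = 9425 years.
A: 774.0 mm over 9425 years gives 774.0 / 9425 ≈ 0.082 mm per year.
Specimen B: at 5 years per lamina, 1546 × 5 = 7730 years. For B, 0.082 mm/year × 7730 years = 633.9 mm.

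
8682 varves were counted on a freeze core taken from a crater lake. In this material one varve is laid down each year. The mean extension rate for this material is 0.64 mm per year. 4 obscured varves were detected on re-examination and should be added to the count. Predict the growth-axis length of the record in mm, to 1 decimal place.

Adjusted count: 8682 + 4 = 8686 varves.
8686 years at 0.64 mm/year gives 0.64 × 8686 = 5559.0 mm.

5559.0 mm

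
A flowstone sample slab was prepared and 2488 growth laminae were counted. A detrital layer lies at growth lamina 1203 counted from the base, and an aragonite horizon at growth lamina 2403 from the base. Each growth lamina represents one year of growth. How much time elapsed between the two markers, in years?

1200 yr

The two markers are separated by 2403 − 1203 = 1200 growth laminae.
One growth lamina per year makes the interval 1200 years.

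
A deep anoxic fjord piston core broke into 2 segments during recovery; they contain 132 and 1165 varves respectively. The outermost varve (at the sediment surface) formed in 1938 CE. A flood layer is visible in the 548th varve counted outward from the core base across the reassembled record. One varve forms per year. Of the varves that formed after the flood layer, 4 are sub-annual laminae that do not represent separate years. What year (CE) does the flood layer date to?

1193 CE

Total varves = 132 + 1165 = 1297.
1297 − 548 = 749 varves lie beyond the flood layer toward the sediment surface.
Removing the 4 false varves leaves 749 − 4 = 745 true varves beyond the flood layer.
1938 − 745 = 1193 CE.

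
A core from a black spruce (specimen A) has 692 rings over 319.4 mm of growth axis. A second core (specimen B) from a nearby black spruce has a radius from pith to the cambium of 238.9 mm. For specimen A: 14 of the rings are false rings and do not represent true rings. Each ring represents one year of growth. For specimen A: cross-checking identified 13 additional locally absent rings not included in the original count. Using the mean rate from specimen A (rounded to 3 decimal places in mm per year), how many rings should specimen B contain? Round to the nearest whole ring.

517 rings

Specimen A: adjusted count: 692 − 14 + 13 = 691 rings.
A: Mean rate = 319.4 mm / 691 years ≈ 0.462 mm/yr.
For B, 238.9 / 0.462 = 517.10 years ≈ 517 rings.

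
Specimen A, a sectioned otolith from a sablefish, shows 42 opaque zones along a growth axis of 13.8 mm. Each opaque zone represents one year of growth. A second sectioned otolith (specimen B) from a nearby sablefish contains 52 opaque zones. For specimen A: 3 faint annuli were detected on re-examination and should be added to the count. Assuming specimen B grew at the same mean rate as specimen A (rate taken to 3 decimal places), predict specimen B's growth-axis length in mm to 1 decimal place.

Specimen A: true opaque zone count = 42 + 3 = 45.
A: 13.8 mm over 45 years gives 13.8 / 45 ≈ 0.307 mm per year.
B's length ≈ 0.307 × 52 = 16.0 mm.

16.0 mm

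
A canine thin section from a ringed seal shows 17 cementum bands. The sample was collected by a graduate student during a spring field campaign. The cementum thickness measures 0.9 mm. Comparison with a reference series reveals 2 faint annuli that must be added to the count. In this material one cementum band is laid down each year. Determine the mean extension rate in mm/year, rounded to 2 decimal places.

True cementum band count = 17 + 2 = 19.
0.9 mm over 19 years gives 0.9 / 19 ≈ 0.05 mm/year.

0.05 mm/year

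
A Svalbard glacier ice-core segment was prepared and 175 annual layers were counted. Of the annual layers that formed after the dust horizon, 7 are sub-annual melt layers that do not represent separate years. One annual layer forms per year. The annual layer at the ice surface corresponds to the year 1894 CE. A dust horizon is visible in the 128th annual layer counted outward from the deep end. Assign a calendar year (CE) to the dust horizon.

175 − 128 = 47 annual layers lie beyond the dust horizon toward the ice surface.
Excluding 7 false annual layers: 47 − 7 = 40.
The annual layer at the ice surface is 1894 CE, so the dust horizon dates to 1894 − 40 = 1854 CE.

1854 CE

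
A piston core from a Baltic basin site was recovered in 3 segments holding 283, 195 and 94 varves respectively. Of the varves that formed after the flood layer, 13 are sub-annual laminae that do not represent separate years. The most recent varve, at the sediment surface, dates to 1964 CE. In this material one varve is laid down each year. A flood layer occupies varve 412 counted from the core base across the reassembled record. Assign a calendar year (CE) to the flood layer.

1817 CE

Total varves = 283 + 195 + 94 = 572.
Between varve 412 and the sediment surface there are 572 − 412 = 160 varves.
160 − 13 false = 147 true varves after the flood layer.
Counting back 147 years from 1964 CE places the flood layer in 1964 − 147 = 1817 CE.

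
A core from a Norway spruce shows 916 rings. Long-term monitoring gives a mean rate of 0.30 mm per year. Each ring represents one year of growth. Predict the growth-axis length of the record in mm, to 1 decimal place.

The record spans 916 years at 0.30 mm per year.
916 years at 0.30 mm/year gives 0.30 × 916 = 274.8 mm.

274.8 mm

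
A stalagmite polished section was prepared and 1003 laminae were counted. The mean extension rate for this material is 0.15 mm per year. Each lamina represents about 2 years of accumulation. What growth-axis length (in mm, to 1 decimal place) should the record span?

Multiplying by 2 years per lamina: 1003 × 2 = 2006 years.
Length ≈ 0.15 × 2006 = 300.9 mm.

300.9 mm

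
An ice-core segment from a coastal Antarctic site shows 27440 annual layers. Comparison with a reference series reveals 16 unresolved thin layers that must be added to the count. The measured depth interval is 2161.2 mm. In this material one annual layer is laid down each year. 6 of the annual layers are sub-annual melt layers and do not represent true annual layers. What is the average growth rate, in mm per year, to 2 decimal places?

True annual layer count = 27440 − 6 + 16 = 27450.
Mean rate = 2161.2 mm / 27450 years ≈ 0.08 mm per year.

0.08 mm per year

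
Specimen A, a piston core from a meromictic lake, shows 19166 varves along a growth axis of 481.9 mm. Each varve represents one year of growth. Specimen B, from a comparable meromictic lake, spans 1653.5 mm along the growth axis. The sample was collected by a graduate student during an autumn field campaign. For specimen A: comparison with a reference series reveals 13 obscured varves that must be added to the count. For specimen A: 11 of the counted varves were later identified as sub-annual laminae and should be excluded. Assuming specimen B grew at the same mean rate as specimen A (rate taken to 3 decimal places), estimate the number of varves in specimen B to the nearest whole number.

66140 varves

Specimen A: adjusted count: 19166 − 11 + 13 = 19168 varves.
A: Extension rate ≈ 481.9 / 19168 = 0.025 mm per year.
For B, 1653.5 / 0.025 = 66140.00 years ≈ 66140 varves.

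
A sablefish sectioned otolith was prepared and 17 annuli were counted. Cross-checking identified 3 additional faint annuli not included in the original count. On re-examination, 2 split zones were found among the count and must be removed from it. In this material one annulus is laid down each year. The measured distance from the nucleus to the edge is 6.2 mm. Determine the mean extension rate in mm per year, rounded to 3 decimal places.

0.344 mm per year

Correcting the raw count gives 17 − 2 + 3 = 18 true annuli.
6.2 mm over 18 years gives 6.2 / 18 ≈ 0.344 mm per year.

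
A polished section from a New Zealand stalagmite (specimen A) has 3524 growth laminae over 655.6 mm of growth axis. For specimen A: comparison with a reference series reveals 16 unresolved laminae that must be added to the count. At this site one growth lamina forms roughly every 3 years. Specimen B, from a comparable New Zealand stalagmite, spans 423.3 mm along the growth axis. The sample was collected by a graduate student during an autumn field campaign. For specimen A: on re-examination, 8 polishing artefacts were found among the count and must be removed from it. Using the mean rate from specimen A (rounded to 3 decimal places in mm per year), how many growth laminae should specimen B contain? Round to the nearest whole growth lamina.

Specimen A: correcting the raw count gives 3524 − 8 + 16 = 3532 true growth laminae.
Specimen A: multiplying by 3 years per growth lamina: 3532 × 3 = 10596 years.
A: Mean rate = 655.6 mm / 10596 years ≈ 0.062 mm/year.
Specimen B: 423.3 mm / 0.062 mm per year = 6827.42 years; at 3 years per growth lamina that is 6827.42 / 3 ≈ 2276 growth laminae.

2276 growth laminae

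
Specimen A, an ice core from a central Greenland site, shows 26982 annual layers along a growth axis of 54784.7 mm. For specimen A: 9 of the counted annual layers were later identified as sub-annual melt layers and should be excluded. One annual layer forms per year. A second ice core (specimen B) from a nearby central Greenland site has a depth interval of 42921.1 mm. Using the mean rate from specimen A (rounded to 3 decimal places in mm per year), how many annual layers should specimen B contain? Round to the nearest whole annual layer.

21133 annual layers

Specimen A: after corrections the count is 26982 − 9 = 26973 annual layers.
A: Extension rate ≈ 54784.7 / 26973 = 2.031 mm/year.
For B, 42921.1 / 2.031 = 21132.99 years ≈ 21133 annual layers.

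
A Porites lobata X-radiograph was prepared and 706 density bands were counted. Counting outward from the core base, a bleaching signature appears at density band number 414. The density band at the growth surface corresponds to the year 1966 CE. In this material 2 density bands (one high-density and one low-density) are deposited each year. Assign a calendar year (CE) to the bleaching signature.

1820 CE

The bleaching signature sits at density band 414 from the core base, so 706 − 414 = 292 density bands formed after it.
Dividing by 2 density bands per year: 292 / 2 = 146 years.
Counting back 146 years from 1966 CE places the bleaching signature in 1966 − 146 = 1820 CE.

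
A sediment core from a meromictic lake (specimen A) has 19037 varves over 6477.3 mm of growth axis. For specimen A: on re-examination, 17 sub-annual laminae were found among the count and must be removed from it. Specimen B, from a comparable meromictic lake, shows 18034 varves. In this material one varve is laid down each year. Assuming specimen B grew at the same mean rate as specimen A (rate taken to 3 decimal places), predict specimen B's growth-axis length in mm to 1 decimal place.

6149.6 mm

Specimen A: true varve count = 19037 − 17 = 19020.
A: Extension rate ≈ 6477.3 / 19020 = 0.341 mm/year.
B's length ≈ 0.341 × 18034 = 6149.6 mm.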